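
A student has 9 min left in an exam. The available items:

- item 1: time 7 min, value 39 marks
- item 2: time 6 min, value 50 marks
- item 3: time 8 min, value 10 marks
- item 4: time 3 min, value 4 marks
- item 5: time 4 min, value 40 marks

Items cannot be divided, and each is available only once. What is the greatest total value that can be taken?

54 marks

Check high-value combinations within 9 min:
- item 2+item 4: time 6+3=9, value 50+4=54
- item 2: time 6, value 50
- item 4+item 5: time 3+4=7, value 4+40=44
- item 5: time 4, value 40
Best: 54 marks.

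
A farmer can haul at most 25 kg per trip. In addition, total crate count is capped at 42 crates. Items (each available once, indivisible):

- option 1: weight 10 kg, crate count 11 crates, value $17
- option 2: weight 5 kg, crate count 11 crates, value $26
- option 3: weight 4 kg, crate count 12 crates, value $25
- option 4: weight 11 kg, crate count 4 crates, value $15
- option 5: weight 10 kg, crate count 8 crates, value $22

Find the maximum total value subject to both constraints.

Feasible sets respecting both limits:
- option 2+option 3+option 5: weight 19, crate count 31, value 73
- option 1+option 2+option 3: weight 19, crate count 34, value 68
- option 2+option 3+option 4: weight 20, crate count 27, value 66
- option 1+option 2+option 5: weight 25, crate count 30, value 65
Best: $73.

$73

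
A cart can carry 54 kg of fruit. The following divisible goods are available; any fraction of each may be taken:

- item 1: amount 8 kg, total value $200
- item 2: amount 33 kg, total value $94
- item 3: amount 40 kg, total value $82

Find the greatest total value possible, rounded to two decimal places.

320.65

Take in order of value per unit:
- item 1 (200/8 per unit): all 8 → value 200, running total 200.00
- item 2 (94/33 per unit): all 33 → value 94, running total 294.00
- item 3 (82/40 per unit): 13 of 40 → value 13×82/40 = 26.6500, running total 320.65
Total 320.65.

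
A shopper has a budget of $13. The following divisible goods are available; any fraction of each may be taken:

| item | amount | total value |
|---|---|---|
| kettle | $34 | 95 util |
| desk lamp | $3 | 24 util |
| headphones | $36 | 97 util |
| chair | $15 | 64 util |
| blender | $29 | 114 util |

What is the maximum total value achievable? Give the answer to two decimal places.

Take in order of value per unit:
- desk lamp (24/3 per unit): all 3 → value 24, running total 24.00
- chair (64/15 per unit): 10 of 15 → value 10×64/15 = 42.6667, running total 66.67
Total 66.67.

66.67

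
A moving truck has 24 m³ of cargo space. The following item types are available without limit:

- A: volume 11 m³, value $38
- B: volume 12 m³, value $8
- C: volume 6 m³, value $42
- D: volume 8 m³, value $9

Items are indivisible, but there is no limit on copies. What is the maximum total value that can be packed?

$168

Best value-per-unit is C at 42/6, and filling with it alone uses volume 4×6=24. No mix of the others beats 4×42 = 168.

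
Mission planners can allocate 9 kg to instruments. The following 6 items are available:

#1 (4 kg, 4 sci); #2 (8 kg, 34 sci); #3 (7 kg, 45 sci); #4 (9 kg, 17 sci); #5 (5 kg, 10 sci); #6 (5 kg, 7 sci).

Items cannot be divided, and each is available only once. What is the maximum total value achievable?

This is a 0/1 knapsack; check combinations near the capacity.
- #3: mass 7, value 45
- #2: mass 8, value 34
- #4: mass 9, value 17
- #1+#5: mass 4+5=9, value 4+10=14
Best: 45 sci.

45 sci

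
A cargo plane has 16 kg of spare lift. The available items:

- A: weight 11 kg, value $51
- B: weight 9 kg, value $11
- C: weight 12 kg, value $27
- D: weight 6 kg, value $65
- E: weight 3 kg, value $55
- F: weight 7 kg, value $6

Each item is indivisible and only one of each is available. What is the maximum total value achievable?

$126

Check high-value combinations within 16 kg:
- D+E+F: weight 6+3+7=16, value 65+55+6=126
- D+E: weight 6+3=9, value 65+55=120
- A+E: weight 11+3=14, value 51+55=106
- C+E: weight 12+3=15, value 27+55=82
Best: $126.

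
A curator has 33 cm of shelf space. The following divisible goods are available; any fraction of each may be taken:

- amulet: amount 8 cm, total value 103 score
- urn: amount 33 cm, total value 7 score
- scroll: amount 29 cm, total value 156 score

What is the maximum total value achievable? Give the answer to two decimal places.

237.48

Take in order of value per unit:
- amulet (103/8 per unit): all 8 → value 103, running total 103.00
- scroll (156/29 per unit): 25 of 29 → value 25×156/29 = 134.4828, running total 237.48
Total 237.48.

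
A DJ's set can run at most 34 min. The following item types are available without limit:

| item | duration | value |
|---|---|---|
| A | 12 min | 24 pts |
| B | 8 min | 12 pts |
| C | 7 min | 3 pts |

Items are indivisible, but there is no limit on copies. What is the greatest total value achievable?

60 pts

Best value-per-unit is A at 24/12; filling with it alone gives 2×24 = 48.
Optimal mix: 2×A + 1×B → duration 32, value 60.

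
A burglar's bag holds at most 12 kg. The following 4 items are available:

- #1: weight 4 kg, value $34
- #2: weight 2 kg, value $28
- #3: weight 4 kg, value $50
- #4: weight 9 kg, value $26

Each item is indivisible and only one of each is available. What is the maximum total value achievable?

Check high-value combinations within 12 kg:
- #1+#2+#3: weight 4+2+4=10, value 34+28+50=112
- #1+#3: weight 4+4=8, value 34+50=84
- #2+#3: weight 2+4=6, value 28+50=78
- #1+#2: weight 4+2=6, value 34+28=62
Best: $112.

$112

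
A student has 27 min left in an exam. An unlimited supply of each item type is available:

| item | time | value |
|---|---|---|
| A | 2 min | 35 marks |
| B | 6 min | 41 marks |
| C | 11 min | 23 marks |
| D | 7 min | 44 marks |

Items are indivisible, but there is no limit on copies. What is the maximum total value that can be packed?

455 marks

Best value-per-unit is A at 35/2, and filling with it alone uses time 13×2=26. No mix of the others beats 13×35 = 455.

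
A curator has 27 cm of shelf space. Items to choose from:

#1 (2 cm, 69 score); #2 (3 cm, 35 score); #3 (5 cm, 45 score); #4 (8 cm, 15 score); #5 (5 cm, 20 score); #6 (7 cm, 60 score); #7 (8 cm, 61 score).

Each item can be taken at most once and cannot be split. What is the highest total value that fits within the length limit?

Check high-value combinations within 27 cm:
- #1+#2+#3+#6+#7: length 2+3+5+7+8=25, value 69+35+45+60+61=270
- #1+#3+#5+#6+#7: length 2+5+5+7+8=27, value 69+45+20+60+61=255
- #1+#2+#5+#6+#7: length 2+3+5+7+8=25, value 69+35+20+60+61=245
- #1+#3+#6+#7: length 2+5+7+8=22, value 69+45+60+61=235
- #1+#2+#3+#5+#7: length 2+3+5+5+8=23, value 69+35+45+20+61=230
Best: 270 score.

270 score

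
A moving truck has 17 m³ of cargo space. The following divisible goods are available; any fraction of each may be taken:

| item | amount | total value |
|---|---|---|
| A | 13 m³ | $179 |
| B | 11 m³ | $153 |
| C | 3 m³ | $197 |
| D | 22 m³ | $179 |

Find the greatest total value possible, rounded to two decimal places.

Take in order of value per unit:
- C (197/3 per unit): all 3 → value 197, running total 197.00
- B (153/11 per unit): all 11 → value 153, running total 350.00
- A (179/13 per unit): 3 of 13 → value 3×179/13 = 41.3077, running total 391.31
Total 391.31.

391.31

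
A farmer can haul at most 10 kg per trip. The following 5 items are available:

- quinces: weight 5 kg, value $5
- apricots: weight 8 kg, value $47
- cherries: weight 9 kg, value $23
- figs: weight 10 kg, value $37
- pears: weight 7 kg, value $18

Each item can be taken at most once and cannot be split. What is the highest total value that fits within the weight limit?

$47

This is a 0/1 knapsack; check combinations near the capacity.
- apricots: weight 8, value 47
- figs: weight 10, value 37
- cherries: weight 9, value 23
- pears: weight 7, value 18
- quinces: weight 5, value 5
Best: $47.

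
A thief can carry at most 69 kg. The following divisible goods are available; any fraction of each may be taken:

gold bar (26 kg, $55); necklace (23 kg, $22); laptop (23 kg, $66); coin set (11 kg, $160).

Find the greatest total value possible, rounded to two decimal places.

289.61

Take in order of value per unit:
- coin set (160/11 per unit): all 11 → value 160, running total 160.00
- laptop (66/23 per unit): all 23 → value 66, running total 226.00
- gold bar (55/26 per unit): all 26 → value 55, running total 281.00
- necklace (22/23 per unit): 9 of 23 → value 9×22/23 = 8.6087, running total 289.61
Total 289.61.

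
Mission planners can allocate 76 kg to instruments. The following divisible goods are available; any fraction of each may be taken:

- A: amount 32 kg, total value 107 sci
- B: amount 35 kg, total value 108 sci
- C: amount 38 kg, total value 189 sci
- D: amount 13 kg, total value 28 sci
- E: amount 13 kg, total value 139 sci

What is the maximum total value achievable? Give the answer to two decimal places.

Take in order of value per unit:
- E (139/13 per unit): all 13 → value 139, running total 139.00
- C (189/38 per unit): all 38 → value 189, running total 328.00
- A (107/32 per unit): 25 of 32 → value 25×107/32 = 83.5938, running total 411.59
Total 411.59.

411.59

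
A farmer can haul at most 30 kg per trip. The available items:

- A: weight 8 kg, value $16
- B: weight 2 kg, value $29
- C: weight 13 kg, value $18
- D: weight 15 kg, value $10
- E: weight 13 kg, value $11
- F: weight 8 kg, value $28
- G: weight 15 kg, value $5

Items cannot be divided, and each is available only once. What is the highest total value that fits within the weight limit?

$75

Check high-value combinations within 30 kg:
- B+C+F: weight 2+13+8=23, value 29+18+28=75
- A+B+F: weight 8+2+8=18, value 16+29+28=73
- B+E+F: weight 2+13+8=23, value 29+11+28=68
Best: $75.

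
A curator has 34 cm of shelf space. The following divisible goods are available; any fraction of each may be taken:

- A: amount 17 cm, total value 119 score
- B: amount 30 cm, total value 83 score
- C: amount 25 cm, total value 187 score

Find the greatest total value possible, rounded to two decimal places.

Take in order of value per unit:
- C (187/25 per unit): all 25 → value 187, running total 187.00
- A (119/17 per unit): 9 of 17 → value 9×119/17 = 63.0000, running total 250.00
Total 250.00.

250.00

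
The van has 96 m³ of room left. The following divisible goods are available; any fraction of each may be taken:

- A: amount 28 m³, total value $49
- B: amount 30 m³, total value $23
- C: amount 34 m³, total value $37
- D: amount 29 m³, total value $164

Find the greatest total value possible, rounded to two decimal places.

253.83

Take in order of value per unit:
- D (164/29 per unit): all 29 → value 164, running total 164.00
- A (49/28 per unit): all 28 → value 49, running total 213.00
- C (37/34 per unit): all 34 → value 37, running total 250.00
- B (23/30 per unit): 5 of 30 → value 5×23/30 = 3.8333, running total 253.83
Total 253.83.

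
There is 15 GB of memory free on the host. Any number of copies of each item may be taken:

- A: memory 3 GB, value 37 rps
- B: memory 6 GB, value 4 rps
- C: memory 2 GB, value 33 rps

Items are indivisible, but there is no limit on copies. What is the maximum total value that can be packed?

235 rps

Best value-per-unit is C at 33/2; filling with it alone gives 7×33 = 231.
Optimal mix: 1×A + 6×C → memory 15, value 235.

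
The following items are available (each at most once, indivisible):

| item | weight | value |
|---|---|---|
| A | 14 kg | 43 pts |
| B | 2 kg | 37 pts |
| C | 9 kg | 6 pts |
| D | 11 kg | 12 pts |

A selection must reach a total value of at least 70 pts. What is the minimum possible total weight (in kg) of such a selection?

16

Subsets with value ≥ 70, sorted by total weight:
- A+B: weight 16, value 80
- A+B+C: weight 25, value 86
- A+B+D: weight 27, value 92
Minimum weight: 16 kg.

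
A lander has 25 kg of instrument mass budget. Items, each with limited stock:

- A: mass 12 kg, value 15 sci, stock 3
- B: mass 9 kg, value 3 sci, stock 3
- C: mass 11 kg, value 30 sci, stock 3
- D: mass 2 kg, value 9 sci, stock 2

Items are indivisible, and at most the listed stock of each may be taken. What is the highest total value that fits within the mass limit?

Top feasible selections:
- 2×C + 1×D: mass 24, value 69
- 2×C: mass 22, value 60
Best: 69 sci.

69 sci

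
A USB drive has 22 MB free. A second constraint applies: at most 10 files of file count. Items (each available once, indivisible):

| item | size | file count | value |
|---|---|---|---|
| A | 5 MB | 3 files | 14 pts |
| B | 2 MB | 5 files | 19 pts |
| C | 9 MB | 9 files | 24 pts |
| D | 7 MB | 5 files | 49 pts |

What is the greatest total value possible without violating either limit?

68 pts

Feasible sets respecting both limits:
- B+D: size 9, file count 10, value 68
- A+D: size 12, file count 8, value 63
- D: size 7, file count 5, value 49
- A+B: size 7, file count 8, value 33
Best: 68 pts.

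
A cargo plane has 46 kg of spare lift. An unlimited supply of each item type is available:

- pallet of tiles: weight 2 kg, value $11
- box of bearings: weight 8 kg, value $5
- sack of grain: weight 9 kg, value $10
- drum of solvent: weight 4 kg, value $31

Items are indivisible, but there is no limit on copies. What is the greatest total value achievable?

Best value-per-unit is drum of solvent at 31/4; filling with it alone gives 11×31 = 341.
Optimal mix: 1×pallet of tiles + 11×drum of solvent → weight 46, value 352.

$352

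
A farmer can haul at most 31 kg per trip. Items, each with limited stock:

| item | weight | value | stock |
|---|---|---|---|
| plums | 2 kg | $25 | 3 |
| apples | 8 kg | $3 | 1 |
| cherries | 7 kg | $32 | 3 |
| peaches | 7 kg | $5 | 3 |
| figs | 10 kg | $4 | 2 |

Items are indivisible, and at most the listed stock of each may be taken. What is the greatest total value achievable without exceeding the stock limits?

$171

Top feasible selections:
- 3×plums + 3×cherries: weight 27, value 171
- 2×plums + 3×cherries: weight 25, value 146
- 3×plums + 2×cherries + 1×peaches: weight 27, value 144
Best: $171.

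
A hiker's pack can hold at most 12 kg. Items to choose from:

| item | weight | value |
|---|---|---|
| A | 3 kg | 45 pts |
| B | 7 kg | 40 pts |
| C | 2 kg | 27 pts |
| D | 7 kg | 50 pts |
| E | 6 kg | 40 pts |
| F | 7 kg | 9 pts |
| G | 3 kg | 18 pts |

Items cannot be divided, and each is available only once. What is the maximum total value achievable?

Check high-value combinations within 12 kg:
- A+C+D: weight 3+2+7=12, value 45+27+50=122
- A+C+E: weight 3+2+6=11, value 45+27+40=112
- A+B+C: weight 3+7+2=12, value 45+40+27=112
- A+E+G: weight 3+6+3=12, value 45+40+18=103
- A+D: weight 3+7=10, value 45+50=95
Best: 122 pts.

122 pts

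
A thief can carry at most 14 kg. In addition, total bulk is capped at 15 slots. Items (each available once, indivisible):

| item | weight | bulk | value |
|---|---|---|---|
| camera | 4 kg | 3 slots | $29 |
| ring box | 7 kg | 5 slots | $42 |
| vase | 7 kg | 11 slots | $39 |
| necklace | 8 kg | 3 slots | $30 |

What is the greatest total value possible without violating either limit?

$71

Feasible sets respecting both limits:
- camera+ring box: weight 11, bulk 8, value 71
- camera+vase: weight 11, bulk 14, value 68
- camera+necklace: weight 12, bulk 6, value 59
Best: $71.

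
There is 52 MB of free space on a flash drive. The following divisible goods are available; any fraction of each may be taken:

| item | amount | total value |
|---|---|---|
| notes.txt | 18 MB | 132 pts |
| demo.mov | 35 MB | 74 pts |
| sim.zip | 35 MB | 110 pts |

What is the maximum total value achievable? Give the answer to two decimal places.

238.86

Take in order of value per unit:
- notes.txt (132/18 per unit): all 18 → value 132, running total 132.00
- sim.zip (110/35 per unit): 34 of 35 → value 34×110/35 = 106.8571, running total 238.86
Total 238.86.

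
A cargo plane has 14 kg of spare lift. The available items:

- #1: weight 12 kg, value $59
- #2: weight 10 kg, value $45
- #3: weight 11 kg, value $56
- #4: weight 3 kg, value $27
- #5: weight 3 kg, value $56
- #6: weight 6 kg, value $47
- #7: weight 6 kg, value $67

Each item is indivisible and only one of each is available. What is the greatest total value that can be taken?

$150

This is a 0/1 knapsack; check combinations near the capacity.
- #4+#5+#7: weight 3+3+6=12, value 27+56+67=150
- #4+#5+#6: weight 3+3+6=12, value 27+56+47=130
- #5+#7: weight 3+6=9, value 56+67=123
- #6+#7: weight 6+6=12, value 47+67=114
- #3+#5: weight 11+3=14, value 56+56=112
Best: $150.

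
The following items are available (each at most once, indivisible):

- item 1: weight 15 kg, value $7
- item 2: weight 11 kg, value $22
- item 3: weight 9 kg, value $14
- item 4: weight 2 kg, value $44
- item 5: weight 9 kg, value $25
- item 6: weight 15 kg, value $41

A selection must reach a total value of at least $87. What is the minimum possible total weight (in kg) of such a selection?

22

Subsets with value ≥ 87, sorted by total weight:
- item 2+item 4+item 5: weight 22, value 91
- item 4+item 5+item 6: weight 26, value 110
- item 3+item 4+item 6: weight 26, value 99
Minimum weight: 22 kg.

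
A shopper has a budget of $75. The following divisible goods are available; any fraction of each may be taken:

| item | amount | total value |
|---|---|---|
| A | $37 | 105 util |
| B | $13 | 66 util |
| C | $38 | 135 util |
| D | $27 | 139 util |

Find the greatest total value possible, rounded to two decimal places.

329.34

Take in order of value per unit:
- D (139/27 per unit): all 27 → value 139, running total 139.00
- B (66/13 per unit): all 13 → value 66, running total 205.00
- C (135/38 per unit): 35 of 38 → value 35×135/38 = 124.3421, running total 329.34
Total 329.34.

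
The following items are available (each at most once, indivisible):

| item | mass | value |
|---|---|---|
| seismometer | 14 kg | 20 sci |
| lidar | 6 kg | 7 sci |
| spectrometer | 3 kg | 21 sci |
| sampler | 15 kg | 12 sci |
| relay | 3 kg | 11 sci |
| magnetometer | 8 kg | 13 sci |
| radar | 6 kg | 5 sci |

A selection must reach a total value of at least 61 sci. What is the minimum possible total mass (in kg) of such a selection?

28

Subsets with value ≥ 61, sorted by total mass:
- seismometer+spectrometer+relay+magnetometer: mass 28, value 65
- seismometer+lidar+spectrometer+magnetometer: mass 31, value 61
Minimum mass: 28 kg.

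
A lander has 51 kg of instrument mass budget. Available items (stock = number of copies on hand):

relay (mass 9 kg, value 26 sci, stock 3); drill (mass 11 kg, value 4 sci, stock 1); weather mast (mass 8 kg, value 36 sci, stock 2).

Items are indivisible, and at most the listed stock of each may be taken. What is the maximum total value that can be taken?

Best selections within mass 51 and stock limits:
- 3×relay + 2×weather mast: mass 43, value 150
- 2×relay + 1×drill + 2×weather mast: mass 45, value 128
- 2×relay + 2×weather mast: mass 34, value 124
- 3×relay + 1×drill + 1×weather mast: mass 46, value 118
Best: 150 sci.

150 sci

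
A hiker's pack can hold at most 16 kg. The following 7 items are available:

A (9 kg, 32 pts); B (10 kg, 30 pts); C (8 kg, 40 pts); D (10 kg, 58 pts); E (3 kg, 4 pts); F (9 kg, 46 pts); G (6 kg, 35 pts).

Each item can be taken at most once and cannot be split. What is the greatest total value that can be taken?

93 pts

Check high-value combinations within 16 kg:
- D+G: weight 10+6=16, value 58+35=93
- F+G: weight 9+6=15, value 46+35=81
- C+G: weight 8+6=14, value 40+35=75
Best: 93 pts.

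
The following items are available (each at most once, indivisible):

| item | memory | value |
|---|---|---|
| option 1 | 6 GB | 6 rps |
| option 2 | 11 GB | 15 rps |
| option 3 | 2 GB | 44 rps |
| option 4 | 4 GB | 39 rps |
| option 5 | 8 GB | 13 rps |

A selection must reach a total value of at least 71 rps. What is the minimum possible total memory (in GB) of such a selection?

6

Subsets with value ≥ 71, sorted by total memory:
- option 3+option 4: memory 6, value 83
- option 1+option 3+option 4: memory 12, value 89
- option 3+option 4+option 5: memory 14, value 96
- option 2+option 3+option 4: memory 17, value 98
Minimum memory: 6 GB.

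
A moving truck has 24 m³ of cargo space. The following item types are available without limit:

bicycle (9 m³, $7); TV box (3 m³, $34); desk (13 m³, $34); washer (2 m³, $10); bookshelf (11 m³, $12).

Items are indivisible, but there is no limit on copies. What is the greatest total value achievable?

$272

Best value-per-unit is TV box at 34/3, and filling with it alone uses volume 8×3=24. No mix of the others beats 8×34 = 272.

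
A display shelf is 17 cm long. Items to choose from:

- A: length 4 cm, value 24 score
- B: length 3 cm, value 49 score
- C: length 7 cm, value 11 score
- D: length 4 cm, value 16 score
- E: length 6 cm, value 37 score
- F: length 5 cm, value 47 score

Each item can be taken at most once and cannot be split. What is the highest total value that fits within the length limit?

136 score

Check high-value combinations within 17 cm:
- A+B+D+F: length 4+3+4+5=16, value 24+49+16+47=136
- B+E+F: length 3+6+5=14, value 49+37+47=133
- A+B+D+E: length 4+3+4+6=17, value 24+49+16+37=126
Best: 136 score.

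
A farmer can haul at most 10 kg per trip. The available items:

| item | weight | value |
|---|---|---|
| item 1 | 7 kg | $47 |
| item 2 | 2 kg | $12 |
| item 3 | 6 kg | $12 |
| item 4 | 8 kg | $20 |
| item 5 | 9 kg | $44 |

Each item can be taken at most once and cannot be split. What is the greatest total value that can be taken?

$59

Check high-value combinations within 10 kg:
- item 1+item 2: weight 7+2=9, value 47+12=59
- item 1: weight 7, value 47
- item 5: weight 9, value 44
- item 2+item 4: weight 2+8=10, value 12+20=32
- item 2+item 3: weight 2+6=8, value 12+12=24
Best: $59.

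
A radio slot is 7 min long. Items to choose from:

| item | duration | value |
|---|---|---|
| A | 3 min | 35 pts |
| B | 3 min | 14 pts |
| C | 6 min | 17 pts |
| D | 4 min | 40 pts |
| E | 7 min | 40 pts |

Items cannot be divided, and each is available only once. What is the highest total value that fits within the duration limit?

Check high-value combinations within 7 min:
- A+D: duration 3+4=7, value 35+40=75
- B+D: duration 3+4=7, value 14+40=54
- A+B: duration 3+3=6, value 35+14=49
- D: duration 4, value 40
Best: 75 pts.

75 pts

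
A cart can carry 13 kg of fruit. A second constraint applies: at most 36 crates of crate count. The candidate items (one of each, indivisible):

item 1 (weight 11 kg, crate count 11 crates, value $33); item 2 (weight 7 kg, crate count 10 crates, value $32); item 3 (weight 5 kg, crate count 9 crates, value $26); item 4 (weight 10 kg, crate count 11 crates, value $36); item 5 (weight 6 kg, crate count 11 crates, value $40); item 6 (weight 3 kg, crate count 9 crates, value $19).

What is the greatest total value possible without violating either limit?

Feasible sets respecting both limits:
- item 2+item 5: weight 13, crate count 21, value 72
- item 3+item 5: weight 11, crate count 20, value 66
- item 5+item 6: weight 9, crate count 20, value 59
- item 2+item 3: weight 12, crate count 19, value 58
Best: $72.

$72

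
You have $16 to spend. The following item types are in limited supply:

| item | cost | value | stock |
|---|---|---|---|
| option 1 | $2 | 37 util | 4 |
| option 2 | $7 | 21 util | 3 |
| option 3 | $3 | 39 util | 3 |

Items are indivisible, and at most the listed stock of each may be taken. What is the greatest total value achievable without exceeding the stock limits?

228 util

Best selections within cost 16 and stock limits:
- 3×option 1 + 3×option 3: cost 15, value 228
- 4×option 1 + 2×option 3: cost 14, value 226
- 2×option 1 + 3×option 3: cost 13, value 191
Best: 228 util.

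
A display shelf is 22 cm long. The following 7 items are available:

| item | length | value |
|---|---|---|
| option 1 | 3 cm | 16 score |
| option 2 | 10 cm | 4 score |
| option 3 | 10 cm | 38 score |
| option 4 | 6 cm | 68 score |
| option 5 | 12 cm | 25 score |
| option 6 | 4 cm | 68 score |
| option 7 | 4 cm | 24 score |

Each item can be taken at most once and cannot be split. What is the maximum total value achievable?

This is a 0/1 knapsack; check combinations near the capacity.
- option 1+option 4+option 6+option 7: length 3+6+4+4=17, value 16+68+68+24=176
- option 3+option 4+option 6: length 10+6+4=20, value 38+68+68=174
- option 4+option 5+option 6: length 6+12+4=22, value 68+25+68=161
Best: 176 score.

176 score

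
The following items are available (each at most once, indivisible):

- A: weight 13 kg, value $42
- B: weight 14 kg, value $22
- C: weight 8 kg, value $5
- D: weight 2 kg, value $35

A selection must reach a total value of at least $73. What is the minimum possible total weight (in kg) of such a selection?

Subsets with value ≥ 73, sorted by total weight:
- A+D: weight 15, value 77
- A+C+D: weight 23, value 82
Minimum weight: 15 kg.

15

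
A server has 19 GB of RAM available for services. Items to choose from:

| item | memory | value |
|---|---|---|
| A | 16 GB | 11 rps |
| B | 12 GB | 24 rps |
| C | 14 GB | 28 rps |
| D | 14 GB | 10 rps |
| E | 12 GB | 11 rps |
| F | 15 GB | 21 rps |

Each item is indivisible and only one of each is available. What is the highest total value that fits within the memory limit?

Check high-value combinations within 19 GB:
- C: memory 14, value 28
- B: memory 12, value 24
- F: memory 15, value 21
Best: 28 rps.

28 rps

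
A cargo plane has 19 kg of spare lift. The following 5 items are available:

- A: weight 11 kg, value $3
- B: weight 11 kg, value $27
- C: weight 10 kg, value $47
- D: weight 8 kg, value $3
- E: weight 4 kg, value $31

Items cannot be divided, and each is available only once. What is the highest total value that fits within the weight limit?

$78

Check high-value combinations within 19 kg:
- C+E: weight 10+4=14, value 47+31=78
- B+E: weight 11+4=15, value 27+31=58
- C+D: weight 10+8=18, value 47+3=50
- C: weight 10, value 47
Best: $78.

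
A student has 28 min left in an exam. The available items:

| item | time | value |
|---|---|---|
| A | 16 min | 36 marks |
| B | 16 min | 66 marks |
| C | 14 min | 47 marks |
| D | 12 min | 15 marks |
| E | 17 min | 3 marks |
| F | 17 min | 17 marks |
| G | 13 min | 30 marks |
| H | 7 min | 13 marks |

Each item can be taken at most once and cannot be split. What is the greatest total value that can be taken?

81 marks

This is a 0/1 knapsack; check combinations near the capacity.
- B+D: time 16+12=28, value 66+15=81
- B+H: time 16+7=23, value 66+13=79
- C+G: time 14+13=27, value 47+30=77
Best: 81 marks.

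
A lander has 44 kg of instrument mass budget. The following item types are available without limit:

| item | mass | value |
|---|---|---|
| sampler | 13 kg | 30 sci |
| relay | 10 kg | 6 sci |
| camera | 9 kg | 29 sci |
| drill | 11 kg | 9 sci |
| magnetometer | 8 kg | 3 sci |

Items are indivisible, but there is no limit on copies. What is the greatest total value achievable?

119 sci

Best value-per-unit is camera at 29/9; filling with it alone gives 4×29 = 116.
Optimal mix: 4×camera + 1×magnetometer → mass 44, value 119.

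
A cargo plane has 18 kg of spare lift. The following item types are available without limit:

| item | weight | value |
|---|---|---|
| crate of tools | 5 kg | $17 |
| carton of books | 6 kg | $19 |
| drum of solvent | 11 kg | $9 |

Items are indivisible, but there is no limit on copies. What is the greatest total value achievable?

$57

Best value-per-unit is crate of tools at 17/5; filling with it alone gives 3×17 = 51.
Optimal mix: 3×carton of books → weight 18, value 57.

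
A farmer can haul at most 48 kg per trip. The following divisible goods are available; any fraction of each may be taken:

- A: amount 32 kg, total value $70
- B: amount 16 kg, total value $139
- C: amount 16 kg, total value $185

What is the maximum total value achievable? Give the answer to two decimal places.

359.00

Take in order of value per unit:
- C (185/16 per unit): all 16 → value 185, running total 185.00
- B (139/16 per unit): all 16 → value 139, running total 324.00
- A (70/32 per unit): 16 of 32 → value 16×70/32 = 35.0000, running total 359.00
Total 359.00.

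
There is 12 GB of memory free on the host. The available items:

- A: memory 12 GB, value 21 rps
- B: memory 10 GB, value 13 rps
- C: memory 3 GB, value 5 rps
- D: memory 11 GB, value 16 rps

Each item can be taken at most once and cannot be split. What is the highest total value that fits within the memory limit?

21 rps

Check high-value combinations within 12 GB:
- A: memory 12, value 21
- D: memory 11, value 16
- B: memory 10, value 13
- C: memory 3, value 5
Best: 21 rps.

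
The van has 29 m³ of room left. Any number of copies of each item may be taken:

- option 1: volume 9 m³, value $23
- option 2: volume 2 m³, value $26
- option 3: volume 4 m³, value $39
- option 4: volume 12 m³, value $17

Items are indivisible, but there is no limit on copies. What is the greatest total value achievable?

$364

Best value-per-unit is option 2 at 26/2, and filling with it alone uses volume 14×2=28. No mix of the others beats 14×26 = 364.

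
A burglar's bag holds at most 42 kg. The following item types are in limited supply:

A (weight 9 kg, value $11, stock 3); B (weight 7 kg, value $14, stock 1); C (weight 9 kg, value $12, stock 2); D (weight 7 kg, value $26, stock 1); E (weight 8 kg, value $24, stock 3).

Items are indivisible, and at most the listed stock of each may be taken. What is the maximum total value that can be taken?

$112

Best selections within weight 42 and stock limits:
- 1×B + 1×D + 3×E: weight 38, value 112
- 1×C + 1×D + 3×E: weight 40, value 110
- 1×A + 1×D + 3×E: weight 40, value 109
- 1×B + 1×C + 1×D + 2×E: weight 39, value 100
Best: $112.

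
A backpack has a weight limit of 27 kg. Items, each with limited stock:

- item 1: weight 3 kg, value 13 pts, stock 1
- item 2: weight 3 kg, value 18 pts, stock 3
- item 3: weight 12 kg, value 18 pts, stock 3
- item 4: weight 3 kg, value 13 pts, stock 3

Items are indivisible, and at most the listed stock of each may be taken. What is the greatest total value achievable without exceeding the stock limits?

Best selections within weight 27 and stock limits:
- 1×item 1 + 3×item 2 + 3×item 4: weight 21, value 106
- 3×item 2 + 1×item 3 + 2×item 4: weight 27, value 98
Best: 106 pts.

106 pts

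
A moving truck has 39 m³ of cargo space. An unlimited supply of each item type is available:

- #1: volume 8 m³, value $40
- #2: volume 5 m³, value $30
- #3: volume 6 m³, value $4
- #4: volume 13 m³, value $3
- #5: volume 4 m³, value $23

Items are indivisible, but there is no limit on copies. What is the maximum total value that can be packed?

Best value-per-unit is #2 at 30/5; filling with it alone gives 7×30 = 210.
Optimal mix: 7×#2 + 1×#5 → volume 39, value 233.

$233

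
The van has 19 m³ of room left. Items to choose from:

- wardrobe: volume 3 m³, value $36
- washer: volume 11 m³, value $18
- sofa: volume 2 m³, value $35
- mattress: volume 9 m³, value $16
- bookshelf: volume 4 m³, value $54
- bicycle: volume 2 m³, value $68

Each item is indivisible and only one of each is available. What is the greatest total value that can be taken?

$193

Check high-value combinations within 19 m³:
- wardrobe+sofa+bookshelf+bicycle: volume 3+2+4+2=11, value 36+35+54+68=193
- washer+sofa+bookshelf+bicycle: volume 11+2+4+2=19, value 18+35+54+68=175
- wardrobe+mattress+bookshelf+bicycle: volume 3+9+4+2=18, value 36+16+54+68=174
- sofa+mattress+bookshelf+bicycle: volume 2+9+4+2=17, value 35+16+54+68=173
- wardrobe+bookshelf+bicycle: volume 3+4+2=9, value 36+54+68=158
Best: $193.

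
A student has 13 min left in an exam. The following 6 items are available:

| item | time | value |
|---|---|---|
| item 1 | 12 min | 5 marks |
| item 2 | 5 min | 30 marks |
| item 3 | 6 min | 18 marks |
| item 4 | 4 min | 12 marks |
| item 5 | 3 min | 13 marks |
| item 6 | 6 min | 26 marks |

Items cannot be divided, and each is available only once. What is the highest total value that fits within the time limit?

Check high-value combinations within 13 min:
- item 2+item 6: time 5+6=11, value 30+26=56
- item 2+item 4+item 5: time 5+4+3=12, value 30+12+13=55
- item 4+item 5+item 6: time 4+3+6=13, value 12+13+26=51
- item 2+item 3: time 5+6=11, value 30+18=48
Best: 56 marks.

56 marks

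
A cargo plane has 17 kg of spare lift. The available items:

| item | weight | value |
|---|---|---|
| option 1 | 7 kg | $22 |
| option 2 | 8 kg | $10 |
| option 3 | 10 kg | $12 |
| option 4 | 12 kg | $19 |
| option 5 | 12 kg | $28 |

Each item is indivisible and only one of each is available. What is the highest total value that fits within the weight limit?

Check high-value combinations within 17 kg:
- option 1+option 3: weight 7+10=17, value 22+12=34
- option 1+option 2: weight 7+8=15, value 22+10=32
- option 5: weight 12, value 28
- option 1: weight 7, value 22
- option 4: weight 12, value 19
Best: $34.

$34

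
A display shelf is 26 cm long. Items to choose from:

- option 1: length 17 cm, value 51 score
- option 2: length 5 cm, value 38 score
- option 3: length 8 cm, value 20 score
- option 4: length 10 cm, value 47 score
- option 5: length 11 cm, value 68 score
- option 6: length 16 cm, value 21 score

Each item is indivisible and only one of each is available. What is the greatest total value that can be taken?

Check high-value combinations within 26 cm:
- option 2+option 4+option 5: length 5+10+11=26, value 38+47+68=153
- option 2+option 3+option 5: length 5+8+11=24, value 38+20+68=126
- option 4+option 5: length 10+11=21, value 47+68=115
- option 2+option 5: length 5+11=16, value 38+68=106
- option 2+option 3+option 4: length 5+8+10=23, value 38+20+47=105
Best: 153 score.

153 score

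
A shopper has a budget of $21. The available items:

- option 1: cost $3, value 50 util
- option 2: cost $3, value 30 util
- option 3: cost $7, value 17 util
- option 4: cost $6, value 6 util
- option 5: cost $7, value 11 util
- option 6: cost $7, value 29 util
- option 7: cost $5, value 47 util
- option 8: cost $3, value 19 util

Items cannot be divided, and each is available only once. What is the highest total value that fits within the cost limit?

175 util

Check high-value combinations within $21:
- option 1+option 2+option 6+option 7+option 8: cost 3+3+7+5+3=21, value 50+30+29+47+19=175
- option 1+option 2+option 3+option 7+option 8: cost 3+3+7+5+3=21, value 50+30+17+47+19=163
- option 1+option 2+option 5+option 7+option 8: cost 3+3+7+5+3=21, value 50+30+11+47+19=157
Best: 175 util.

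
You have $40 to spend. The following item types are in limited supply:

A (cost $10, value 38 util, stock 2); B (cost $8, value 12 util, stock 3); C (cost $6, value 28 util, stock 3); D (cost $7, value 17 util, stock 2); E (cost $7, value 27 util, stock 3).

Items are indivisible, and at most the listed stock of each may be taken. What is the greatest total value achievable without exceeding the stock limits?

Top feasible selections:
- 3×C + 3×E: cost 39, value 165
- 2×A + 3×C: cost 38, value 160
- 2×A + 2×C + 1×E: cost 39, value 159
Best: 165 util.

165 util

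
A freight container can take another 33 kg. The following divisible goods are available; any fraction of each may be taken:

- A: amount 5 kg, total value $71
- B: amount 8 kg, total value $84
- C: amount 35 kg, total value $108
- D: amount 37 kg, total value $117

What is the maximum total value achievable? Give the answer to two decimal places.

218.24

Take in order of value per unit:
- A (71/5 per unit): all 5 → value 71, running total 71.00
- B (84/8 per unit): all 8 → value 84, running total 155.00
- D (117/37 per unit): 20 of 37 → value 20×117/37 = 63.2432, running total 218.24
Total 218.24.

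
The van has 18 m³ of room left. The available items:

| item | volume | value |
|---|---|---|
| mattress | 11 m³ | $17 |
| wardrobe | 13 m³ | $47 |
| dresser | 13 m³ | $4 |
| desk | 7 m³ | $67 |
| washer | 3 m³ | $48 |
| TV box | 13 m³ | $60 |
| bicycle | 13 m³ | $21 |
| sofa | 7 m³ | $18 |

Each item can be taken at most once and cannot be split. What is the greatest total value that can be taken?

$133

Check high-value combinations within 18 m³:
- desk+washer+sofa: volume 7+3+7=17, value 67+48+18=133
- desk+washer: volume 7+3=10, value 67+48=115
- washer+TV box: volume 3+13=16, value 48+60=108
- wardrobe+washer: volume 13+3=16, value 47+48=95
Best: $133.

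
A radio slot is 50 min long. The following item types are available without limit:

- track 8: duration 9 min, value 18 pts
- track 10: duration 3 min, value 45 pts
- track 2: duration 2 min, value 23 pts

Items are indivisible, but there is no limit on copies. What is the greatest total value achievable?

743 pts

Best value-per-unit is track 10 at 45/3; filling with it alone gives 16×45 = 720.
Optimal mix: 16×track 10 + 1×track 2 → duration 50, value 743.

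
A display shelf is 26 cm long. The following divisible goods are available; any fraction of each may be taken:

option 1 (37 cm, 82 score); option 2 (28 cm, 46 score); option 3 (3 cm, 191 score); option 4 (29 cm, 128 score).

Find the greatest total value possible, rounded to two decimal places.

292.52

Take in order of value per unit:
- option 3 (191/3 per unit): all 3 → value 191, running total 191.00
- option 4 (128/29 per unit): 23 of 29 → value 23×128/29 = 101.5172, running total 292.52
Total 292.52.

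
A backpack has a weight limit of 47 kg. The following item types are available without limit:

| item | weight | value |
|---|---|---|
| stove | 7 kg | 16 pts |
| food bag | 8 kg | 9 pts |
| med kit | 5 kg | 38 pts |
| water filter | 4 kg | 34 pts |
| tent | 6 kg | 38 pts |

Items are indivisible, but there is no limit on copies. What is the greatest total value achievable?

386 pts

Best value-per-unit is water filter at 34/4; filling with it alone gives 11×34 = 374.
Optimal mix: 3×med kit + 8×water filter → weight 47, value 386.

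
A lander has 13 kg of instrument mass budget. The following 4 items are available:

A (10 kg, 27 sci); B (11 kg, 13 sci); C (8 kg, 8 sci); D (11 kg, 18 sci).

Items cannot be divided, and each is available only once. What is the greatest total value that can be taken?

27 sci

Check high-value combinations within 13 kg:
- A: mass 10, value 27
- D: mass 11, value 18
- B: mass 11, value 13
- C: mass 8, value 8
Best: 27 sci.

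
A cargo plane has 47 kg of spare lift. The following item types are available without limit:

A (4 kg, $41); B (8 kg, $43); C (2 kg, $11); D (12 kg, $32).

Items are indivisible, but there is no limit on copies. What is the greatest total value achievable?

Best value-per-unit is A at 41/4; filling with it alone gives 11×41 = 451.
Optimal mix: 11×A + 1×C → weight 46, value 462.

$462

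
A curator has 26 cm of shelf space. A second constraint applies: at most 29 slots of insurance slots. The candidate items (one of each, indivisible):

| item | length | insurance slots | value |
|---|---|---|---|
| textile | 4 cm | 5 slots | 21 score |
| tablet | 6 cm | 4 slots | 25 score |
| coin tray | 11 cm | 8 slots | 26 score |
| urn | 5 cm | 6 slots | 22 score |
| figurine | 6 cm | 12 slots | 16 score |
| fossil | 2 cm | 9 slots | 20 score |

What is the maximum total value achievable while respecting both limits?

Feasible sets respecting both limits:
- textile+tablet+coin tray+urn: length 26, insurance slots 23, value 94
- tablet+coin tray+urn+fossil: length 24, insurance slots 27, value 93
- textile+tablet+coin tray+fossil: length 23, insurance slots 26, value 92
Best: 94 score.

94 score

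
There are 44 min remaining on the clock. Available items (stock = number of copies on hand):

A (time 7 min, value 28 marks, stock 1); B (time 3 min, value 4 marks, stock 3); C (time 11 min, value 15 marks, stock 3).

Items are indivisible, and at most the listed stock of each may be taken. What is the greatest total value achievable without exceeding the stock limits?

Best selections within time 44 and stock limits:
- 1×A + 1×B + 3×C: time 43, value 77
- 1×A + 3×C: time 40, value 73
- 1×A + 3×B + 2×C: time 38, value 70
Best: 77 marks.

77 marks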